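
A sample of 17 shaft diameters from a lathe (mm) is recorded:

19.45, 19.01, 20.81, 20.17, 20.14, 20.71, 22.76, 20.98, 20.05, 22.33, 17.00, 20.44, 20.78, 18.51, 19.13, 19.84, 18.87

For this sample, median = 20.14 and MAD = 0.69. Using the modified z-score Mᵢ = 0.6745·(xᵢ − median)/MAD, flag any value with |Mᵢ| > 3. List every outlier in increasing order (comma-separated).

17.00

|Mᵢ| > 3 ⇔ |xᵢ − 20.14| > 3·0.69/0.6745 = 3.07.
So outliers lie outside [17.07, 23.21].
17.00: M = -3.07 → outlier.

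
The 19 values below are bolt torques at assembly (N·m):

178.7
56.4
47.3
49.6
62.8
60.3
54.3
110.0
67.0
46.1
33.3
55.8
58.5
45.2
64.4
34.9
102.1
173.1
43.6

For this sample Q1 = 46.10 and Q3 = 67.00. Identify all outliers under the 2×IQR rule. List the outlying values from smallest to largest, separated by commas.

110.0, 173.1, 178.7

IQR = Q3 − Q1 = 67.00 − 46.10 = 20.90.
Lower fence = Q1 − 2·IQR = 46.10 − 41.80 = 4.30.
Upper fence = Q3 + 2·IQR = 67.00 + 41.80 = 108.80.
110.0 > 108.80 → outlier.
173.1 > 108.80 → outlier.
178.7 > 108.80 → outlier.
All remaining values lie within [4.30, 108.80].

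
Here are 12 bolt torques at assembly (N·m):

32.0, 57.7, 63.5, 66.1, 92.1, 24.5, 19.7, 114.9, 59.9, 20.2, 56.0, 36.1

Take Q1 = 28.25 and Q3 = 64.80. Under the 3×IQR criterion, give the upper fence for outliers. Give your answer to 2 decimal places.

174.45

IQR = Q3 − Q1 = 64.80 − 28.25 = 36.55.
Lower fence = Q1 − 3·IQR = 28.25 − 109.65 = -81.40.
Upper fence = Q3 + 3·IQR = 64.80 + 109.65 = 174.45.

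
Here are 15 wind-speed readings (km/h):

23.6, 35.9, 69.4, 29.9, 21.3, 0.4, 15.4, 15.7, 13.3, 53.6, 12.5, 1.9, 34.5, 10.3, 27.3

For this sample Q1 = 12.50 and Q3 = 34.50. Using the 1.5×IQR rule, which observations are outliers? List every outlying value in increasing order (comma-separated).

IQR = Q3 − Q1 = 34.50 − 12.50 = 22.00.
Lower fence = Q1 − 1.5·IQR = 12.50 − 33.00 = -20.50.
Upper fence = Q3 + 1.5·IQR = 34.50 + 33.00 = 67.50.
69.4 > 67.50 → outlier.
All remaining values lie within [-20.50, 67.50].

69.4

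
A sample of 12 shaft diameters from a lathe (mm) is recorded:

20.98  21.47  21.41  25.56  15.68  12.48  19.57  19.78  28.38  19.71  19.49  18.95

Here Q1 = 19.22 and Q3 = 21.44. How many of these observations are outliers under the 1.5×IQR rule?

IQR = 2.22; fences at 19.22 − 3.33 = 15.89 and 21.44 + 3.33 = 24.77.
Outside the cutoffs: 12.48, 15.68, 25.56, 28.38.

4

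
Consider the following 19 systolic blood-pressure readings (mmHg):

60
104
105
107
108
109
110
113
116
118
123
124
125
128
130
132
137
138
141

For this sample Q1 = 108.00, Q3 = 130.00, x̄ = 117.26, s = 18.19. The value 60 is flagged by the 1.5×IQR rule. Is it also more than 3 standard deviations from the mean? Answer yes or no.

z = (60 − 117.26) / 18.19 = -3.15.
|z| = 3.15 > 3.

yes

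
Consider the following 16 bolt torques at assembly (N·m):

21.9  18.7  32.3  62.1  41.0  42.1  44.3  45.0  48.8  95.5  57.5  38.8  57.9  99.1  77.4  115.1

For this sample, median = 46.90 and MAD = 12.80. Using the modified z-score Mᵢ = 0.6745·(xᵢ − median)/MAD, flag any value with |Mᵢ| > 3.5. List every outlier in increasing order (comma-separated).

|Mᵢ| > 3.5 ⇔ |xᵢ − 46.90| > 3.5·12.80/0.6745 = 66.42.
So outliers lie outside [-19.52, 113.32].
115.1: M = 3.59 → outlier.

115.1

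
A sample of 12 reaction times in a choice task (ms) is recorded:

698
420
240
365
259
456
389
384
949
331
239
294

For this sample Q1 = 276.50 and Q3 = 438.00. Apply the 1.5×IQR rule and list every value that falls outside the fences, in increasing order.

698, 949

IQR = Q3 − Q1 = 438.00 − 276.50 = 161.50.
Lower fence = Q1 − 1.5·IQR = 276.50 − 242.25 = 34.25.
Upper fence = Q3 + 1.5·IQR = 438.00 + 242.25 = 680.25.
698 > 680.25 → outlier.
949 > 680.25 → outlier.
All remaining values lie within [34.25, 680.25].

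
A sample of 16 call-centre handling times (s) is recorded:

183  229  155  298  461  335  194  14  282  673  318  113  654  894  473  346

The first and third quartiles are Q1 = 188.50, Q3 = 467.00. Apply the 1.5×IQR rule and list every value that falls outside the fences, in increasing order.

894

IQR = Q3 − Q1 = 467.00 − 188.50 = 278.50.
Lower fence = Q1 − 1.5·IQR = 188.50 − 417.75 = -229.25.
Upper fence = Q3 + 1.5·IQR = 467.00 + 417.75 = 884.75.
894 > 884.75 → outlier.
All remaining values lie within [-229.25, 884.75].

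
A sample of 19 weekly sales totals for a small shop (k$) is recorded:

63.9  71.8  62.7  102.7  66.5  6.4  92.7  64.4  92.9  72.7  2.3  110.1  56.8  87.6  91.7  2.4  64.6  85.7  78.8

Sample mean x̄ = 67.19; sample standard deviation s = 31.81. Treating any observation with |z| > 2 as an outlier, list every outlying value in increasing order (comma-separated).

Cutoffs at x̄ ± 2s: 67.19 ± 2·31.81 = [3.57, 130.81].
2.3: z = -2.04, |z| > 2 → outlier.
2.4: z = -2.04, |z| > 2 → outlier.
Every other value lies within [3.57, 130.81].

2.3, 2.4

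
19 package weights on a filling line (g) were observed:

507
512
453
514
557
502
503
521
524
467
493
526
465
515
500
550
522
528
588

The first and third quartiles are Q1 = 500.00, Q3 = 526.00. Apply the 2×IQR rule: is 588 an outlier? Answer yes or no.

IQR = Q3 − Q1 = 526.00 − 500.00 = 26.00.
Lower fence = Q1 − 2·IQR = 500.00 − 52.00 = 448.00.
Upper fence = Q3 + 2·IQR = 526.00 + 52.00 = 578.00.
588 lies above the upper fence.

yes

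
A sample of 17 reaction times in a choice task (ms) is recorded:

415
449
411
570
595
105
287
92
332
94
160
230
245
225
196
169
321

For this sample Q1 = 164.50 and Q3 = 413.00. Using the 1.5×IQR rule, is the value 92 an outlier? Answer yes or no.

no

IQR = Q3 − Q1 = 413.00 − 164.50 = 248.50.
Lower fence = Q1 − 1.5·IQR = 164.50 − 372.75 = -208.25.
Upper fence = Q3 + 1.5·IQR = 413.00 + 372.75 = 785.75.
92 lies within [-208.25, 785.75].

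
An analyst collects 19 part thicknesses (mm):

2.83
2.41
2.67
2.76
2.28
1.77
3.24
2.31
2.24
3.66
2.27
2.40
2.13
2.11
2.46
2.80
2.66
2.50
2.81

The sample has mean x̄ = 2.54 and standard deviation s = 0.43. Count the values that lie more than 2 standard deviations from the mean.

1

Cutoffs: x̄ ± 2s = [1.68, 3.40].
Outside the cutoffs: 3.66.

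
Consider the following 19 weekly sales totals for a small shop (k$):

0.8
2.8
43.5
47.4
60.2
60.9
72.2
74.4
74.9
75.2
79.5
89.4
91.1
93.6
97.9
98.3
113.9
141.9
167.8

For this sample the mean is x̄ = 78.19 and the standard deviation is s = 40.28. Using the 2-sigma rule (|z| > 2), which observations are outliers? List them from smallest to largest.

Cutoffs at x̄ ± 2s: 78.19 ± 2·40.28 = [-2.37, 158.75].
167.8: z = 2.22, |z| > 2 → outlier.
Every other value lies within [-2.37, 158.75].

167.8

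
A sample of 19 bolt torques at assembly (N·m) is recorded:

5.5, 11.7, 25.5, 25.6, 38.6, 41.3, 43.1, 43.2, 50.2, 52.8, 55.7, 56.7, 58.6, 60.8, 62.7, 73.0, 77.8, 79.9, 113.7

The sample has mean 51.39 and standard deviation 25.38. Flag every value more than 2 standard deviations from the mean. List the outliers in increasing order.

Cutoffs at x̄ ± 2s: 51.39 ± 2·25.38 = [0.63, 102.15].
113.7: z = 2.46, |z| > 2 → outlier.
Every other value lies within [0.63, 102.15].

113.7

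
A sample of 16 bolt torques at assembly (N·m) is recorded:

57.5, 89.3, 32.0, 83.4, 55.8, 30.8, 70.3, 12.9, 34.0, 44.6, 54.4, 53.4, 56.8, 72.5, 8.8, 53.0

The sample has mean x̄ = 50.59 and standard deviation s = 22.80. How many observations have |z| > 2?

Cutoffs: x̄ ± 2s = [4.99, 96.19].
Every value lies within the cutoffs.

0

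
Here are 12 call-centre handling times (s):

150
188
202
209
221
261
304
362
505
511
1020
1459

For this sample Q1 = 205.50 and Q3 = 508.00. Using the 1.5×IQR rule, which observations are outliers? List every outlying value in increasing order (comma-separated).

1020, 1459

IQR = Q3 − Q1 = 508.00 − 205.50 = 302.50.
Lower fence = Q1 − 1.5·IQR = 205.50 − 453.75 = -248.25.
Upper fence = Q3 + 1.5·IQR = 508.00 + 453.75 = 961.75.
1020 > 961.75 → outlier.
1459 > 961.75 → outlier.
All remaining values lie within [-248.25, 961.75].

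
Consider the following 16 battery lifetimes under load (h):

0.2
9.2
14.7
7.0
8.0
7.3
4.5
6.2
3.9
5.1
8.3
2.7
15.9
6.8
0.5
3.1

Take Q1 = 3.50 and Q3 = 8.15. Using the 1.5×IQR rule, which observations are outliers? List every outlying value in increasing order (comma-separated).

IQR = Q3 − Q1 = 8.15 − 3.50 = 4.65.
Lower fence = Q1 − 1.5·IQR = 3.50 − 6.975 = -3.475.
Upper fence = Q3 + 1.5·IQR = 8.15 + 6.975 = 15.125.
15.9 > 15.125 → outlier.
All remaining values lie within [-3.475, 15.125].

15.9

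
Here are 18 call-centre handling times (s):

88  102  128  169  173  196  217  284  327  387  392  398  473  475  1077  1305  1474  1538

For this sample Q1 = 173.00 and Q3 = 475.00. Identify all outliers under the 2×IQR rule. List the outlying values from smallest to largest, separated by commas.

IQR = Q3 − Q1 = 475.00 − 173.00 = 302.00.
Lower fence = Q1 − 2·IQR = 173.00 − 604.00 = -431.00.
Upper fence = Q3 + 2·IQR = 475.00 + 604.00 = 1079.00.
1305 > 1079.00 → outlier.
1474 > 1079.00 → outlier.
1538 > 1079.00 → outlier.
All remaining values lie within [-431.00, 1079.00].

1305, 1474, 1538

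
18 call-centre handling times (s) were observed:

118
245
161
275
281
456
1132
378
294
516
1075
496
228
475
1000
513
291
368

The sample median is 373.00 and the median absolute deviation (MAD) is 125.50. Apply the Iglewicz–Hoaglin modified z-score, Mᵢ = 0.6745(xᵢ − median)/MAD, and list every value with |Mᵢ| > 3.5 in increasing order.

|Mᵢ| > 3.5 ⇔ |xᵢ − 373.00| > 3.5·125.50/0.6745 = 651.22.
So outliers lie outside [-278.22, 1024.22].
1075: M = 3.77 → outlier.
1132: M = 4.08 → outlier.

1075, 1132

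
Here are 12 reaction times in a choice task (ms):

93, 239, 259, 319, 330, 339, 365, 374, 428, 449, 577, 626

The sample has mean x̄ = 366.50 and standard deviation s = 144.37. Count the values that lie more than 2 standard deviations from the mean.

Cutoffs: x̄ ± 2s = [77.76, 655.24].
Every value lies within the cutoffs.

0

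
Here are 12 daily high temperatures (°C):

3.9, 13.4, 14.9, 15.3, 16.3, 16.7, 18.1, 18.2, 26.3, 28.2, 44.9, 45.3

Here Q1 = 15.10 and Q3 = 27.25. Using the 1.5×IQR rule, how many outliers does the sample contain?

IQR = 12.15; fences at 15.10 − 18.225 = -3.125 and 27.25 + 18.225 = 45.475.
Every value lies within the cutoffs.

0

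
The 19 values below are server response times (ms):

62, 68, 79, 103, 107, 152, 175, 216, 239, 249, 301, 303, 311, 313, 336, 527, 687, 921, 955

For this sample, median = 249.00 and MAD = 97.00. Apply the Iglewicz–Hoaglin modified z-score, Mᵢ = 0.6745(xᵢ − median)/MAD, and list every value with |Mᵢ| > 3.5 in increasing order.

|Mᵢ| > 3.5 ⇔ |xᵢ − 249.00| > 3.5·97.00/0.6745 = 503.34.
So outliers lie outside [-254.34, 752.34].
921: M = 4.67 → outlier.
955: M = 4.91 → outlier.

921, 955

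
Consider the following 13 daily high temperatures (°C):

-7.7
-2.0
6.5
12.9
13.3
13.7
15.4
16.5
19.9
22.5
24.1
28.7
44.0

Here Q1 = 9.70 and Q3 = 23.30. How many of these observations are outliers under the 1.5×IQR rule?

IQR = 13.60; fences at 9.70 − 20.40 = -10.70 and 23.30 + 20.40 = 43.70.
Outside the cutoffs: 44.0.

1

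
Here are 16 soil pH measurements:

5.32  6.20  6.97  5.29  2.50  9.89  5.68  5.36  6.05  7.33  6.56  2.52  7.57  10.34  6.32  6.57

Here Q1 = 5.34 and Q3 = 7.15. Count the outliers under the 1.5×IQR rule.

IQR = 1.81; fences at 5.34 − 2.715 = 2.625 and 7.15 + 2.715 = 9.865.
Outside the cutoffs: 2.50, 2.52, 9.89, 10.34.

4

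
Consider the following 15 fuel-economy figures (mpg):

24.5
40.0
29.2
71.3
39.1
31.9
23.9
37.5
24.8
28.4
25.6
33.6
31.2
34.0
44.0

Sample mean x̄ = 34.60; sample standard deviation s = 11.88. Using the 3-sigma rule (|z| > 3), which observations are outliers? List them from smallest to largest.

Cutoffs at x̄ ± 3s: 34.60 ± 3·11.88 = [-1.04, 70.24].
71.3: z = 3.09, |z| > 3 → outlier.
Every other value lies within [-1.04, 70.24].

71.3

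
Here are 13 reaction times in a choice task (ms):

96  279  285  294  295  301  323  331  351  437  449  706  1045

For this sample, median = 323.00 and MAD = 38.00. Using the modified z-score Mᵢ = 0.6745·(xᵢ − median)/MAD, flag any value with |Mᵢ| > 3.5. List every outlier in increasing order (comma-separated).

|Mᵢ| > 3.5 ⇔ |xᵢ − 323.00| > 3.5·38.00/0.6745 = 197.18.
So outliers lie outside [125.82, 520.18].
96: M = -4.03 → outlier.
706: M = 6.80 → outlier.
1045: M = 12.82 → outlier.

96, 706, 1045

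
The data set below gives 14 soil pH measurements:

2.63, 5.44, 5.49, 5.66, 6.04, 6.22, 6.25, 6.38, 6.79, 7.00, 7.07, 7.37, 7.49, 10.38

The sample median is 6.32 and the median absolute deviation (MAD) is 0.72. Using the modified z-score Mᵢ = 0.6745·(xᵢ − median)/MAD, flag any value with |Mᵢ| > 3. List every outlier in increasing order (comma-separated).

2.63, 10.38

|Mᵢ| > 3 ⇔ |xᵢ − 6.32| > 3·0.72/0.6745 = 3.20.
So outliers lie outside [3.12, 9.52].
2.63: M = -3.46 → outlier.
10.38: M = 3.80 → outlier.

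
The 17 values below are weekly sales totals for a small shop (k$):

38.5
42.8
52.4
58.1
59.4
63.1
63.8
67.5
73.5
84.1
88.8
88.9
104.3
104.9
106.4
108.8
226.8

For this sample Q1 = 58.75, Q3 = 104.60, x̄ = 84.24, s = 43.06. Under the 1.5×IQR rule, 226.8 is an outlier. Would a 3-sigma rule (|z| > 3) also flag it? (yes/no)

yes

z = (226.8 − 84.24) / 43.06 = 3.31.
|z| = 3.31 > 3.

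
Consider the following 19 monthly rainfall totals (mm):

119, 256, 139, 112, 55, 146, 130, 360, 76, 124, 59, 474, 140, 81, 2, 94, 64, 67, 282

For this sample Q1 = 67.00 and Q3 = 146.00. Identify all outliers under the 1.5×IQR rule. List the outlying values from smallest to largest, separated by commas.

IQR = Q3 − Q1 = 146.00 − 67.00 = 79.00.
Lower fence = Q1 − 1.5·IQR = 67.00 − 118.50 = -51.50.
Upper fence = Q3 + 1.5·IQR = 146.00 + 118.50 = 264.50.
282 > 264.50 → outlier.
360 > 264.50 → outlier.
474 > 264.50 → outlier.
All remaining values lie within [-51.50, 264.50].

282, 360, 474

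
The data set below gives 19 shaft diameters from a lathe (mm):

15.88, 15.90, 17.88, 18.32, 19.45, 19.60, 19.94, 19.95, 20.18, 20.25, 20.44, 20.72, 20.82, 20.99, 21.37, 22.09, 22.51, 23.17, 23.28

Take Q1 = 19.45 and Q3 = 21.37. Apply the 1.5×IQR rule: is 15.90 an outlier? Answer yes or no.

yes

IQR = Q3 − Q1 = 21.37 − 19.45 = 1.92.
Lower fence = Q1 − 1.5·IQR = 19.45 − 2.88 = 16.57.
Upper fence = Q3 + 1.5·IQR = 21.37 + 2.88 = 24.25.
15.90 lies below the lower fence.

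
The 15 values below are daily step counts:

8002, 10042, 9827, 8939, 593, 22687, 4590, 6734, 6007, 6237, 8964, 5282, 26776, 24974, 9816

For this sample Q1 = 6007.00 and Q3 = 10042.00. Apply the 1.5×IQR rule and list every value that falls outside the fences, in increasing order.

IQR = Q3 − Q1 = 10042.00 − 6007.00 = 4035.00.
Lower fence = Q1 − 1.5·IQR = 6007.00 − 6052.50 = -45.50.
Upper fence = Q3 + 1.5·IQR = 10042.00 + 6052.50 = 16094.50.
22687 > 16094.50 → outlier.
24974 > 16094.50 → outlier.
26776 > 16094.50 → outlier.
All remaining values lie within [-45.50, 16094.50].

22687, 24974, 26776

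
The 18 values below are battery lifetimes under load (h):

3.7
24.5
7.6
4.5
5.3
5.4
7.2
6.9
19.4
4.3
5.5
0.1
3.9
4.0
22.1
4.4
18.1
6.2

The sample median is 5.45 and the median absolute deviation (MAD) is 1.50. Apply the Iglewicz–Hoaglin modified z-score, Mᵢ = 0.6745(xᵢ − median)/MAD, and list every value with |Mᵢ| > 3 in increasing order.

|Mᵢ| > 3 ⇔ |xᵢ − 5.45| > 3·1.50/0.6745 = 6.67.
So outliers lie outside [-1.22, 12.12].
18.1: M = 5.69 → outlier.
19.4: M = 6.27 → outlier.
22.1: M = 7.49 → outlier.
24.5: M = 8.57 → outlier.

18.1, 19.4, 22.1, 24.5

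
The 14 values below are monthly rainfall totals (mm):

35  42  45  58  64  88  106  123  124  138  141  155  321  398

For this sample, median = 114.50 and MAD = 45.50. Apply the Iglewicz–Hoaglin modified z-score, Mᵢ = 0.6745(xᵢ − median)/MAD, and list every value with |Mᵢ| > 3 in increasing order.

321, 398

|Mᵢ| > 3 ⇔ |xᵢ − 114.50| > 3·45.50/0.6745 = 202.37.
So outliers lie outside [-87.87, 316.87].
321: M = 3.06 → outlier.
398: M = 4.20 → outlier.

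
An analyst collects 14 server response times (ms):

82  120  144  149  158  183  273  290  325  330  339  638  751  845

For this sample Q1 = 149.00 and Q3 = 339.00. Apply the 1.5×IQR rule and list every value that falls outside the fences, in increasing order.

638, 751, 845

IQR = Q3 − Q1 = 339.00 − 149.00 = 190.00.
Lower fence = Q1 − 1.5·IQR = 149.00 − 285.00 = -136.00.
Upper fence = Q3 + 1.5·IQR = 339.00 + 285.00 = 624.00.
638 > 624.00 → outlier.
751 > 624.00 → outlier.
845 > 624.00 → outlier.
All remaining values lie within [-136.00, 624.00].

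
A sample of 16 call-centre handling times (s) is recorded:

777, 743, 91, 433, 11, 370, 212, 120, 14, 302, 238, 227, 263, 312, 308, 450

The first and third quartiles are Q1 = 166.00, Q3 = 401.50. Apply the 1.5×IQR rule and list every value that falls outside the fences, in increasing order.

IQR = Q3 − Q1 = 401.50 − 166.00 = 235.50.
Lower fence = Q1 − 1.5·IQR = 166.00 − 353.25 = -187.25.
Upper fence = Q3 + 1.5·IQR = 401.50 + 353.25 = 754.75.
777 > 754.75 → outlier.
All remaining values lie within [-187.25, 754.75].

777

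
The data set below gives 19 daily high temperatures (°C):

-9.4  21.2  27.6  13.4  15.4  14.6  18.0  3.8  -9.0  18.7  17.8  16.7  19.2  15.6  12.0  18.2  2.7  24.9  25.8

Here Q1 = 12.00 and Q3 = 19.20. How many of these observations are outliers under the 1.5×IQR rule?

2

IQR = 7.20; fences at 12.00 − 10.80 = 1.20 and 19.20 + 10.80 = 30.00.
Outside the cutoffs: -9.4, -9.0.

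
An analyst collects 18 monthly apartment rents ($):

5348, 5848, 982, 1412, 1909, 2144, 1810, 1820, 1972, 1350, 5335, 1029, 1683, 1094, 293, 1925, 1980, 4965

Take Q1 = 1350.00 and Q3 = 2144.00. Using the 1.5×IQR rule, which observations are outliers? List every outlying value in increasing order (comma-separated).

4965, 5335, 5348, 5848

IQR = Q3 − Q1 = 2144.00 − 1350.00 = 794.00.
Lower fence = Q1 − 1.5·IQR = 1350.00 − 1191.00 = 159.00.
Upper fence = Q3 + 1.5·IQR = 2144.00 + 1191.00 = 3335.00.
4965 > 3335.00 → outlier.
5335 > 3335.00 → outlier.
5348 > 3335.00 → outlier.
5848 > 3335.00 → outlier.
All remaining values lie within [159.00, 3335.00].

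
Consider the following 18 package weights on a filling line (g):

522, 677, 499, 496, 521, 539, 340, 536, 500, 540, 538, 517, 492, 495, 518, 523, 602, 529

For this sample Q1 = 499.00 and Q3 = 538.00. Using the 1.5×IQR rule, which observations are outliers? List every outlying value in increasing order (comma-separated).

340, 602, 677

IQR = Q3 − Q1 = 538.00 − 499.00 = 39.00.
Lower fence = Q1 − 1.5·IQR = 499.00 − 58.50 = 440.50.
Upper fence = Q3 + 1.5·IQR = 538.00 + 58.50 = 596.50.
340 < 440.50 → outlier.
602 > 596.50 → outlier.
677 > 596.50 → outlier.
All remaining values lie within [440.50, 596.50].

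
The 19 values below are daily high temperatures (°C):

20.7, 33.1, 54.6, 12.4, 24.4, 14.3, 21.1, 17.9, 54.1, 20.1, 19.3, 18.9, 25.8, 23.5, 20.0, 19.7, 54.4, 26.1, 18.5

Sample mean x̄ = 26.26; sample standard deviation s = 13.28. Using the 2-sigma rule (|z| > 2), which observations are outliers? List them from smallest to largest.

Cutoffs at x̄ ± 2s: 26.26 ± 2·13.28 = [-0.30, 52.82].
54.1: z = 2.10, |z| > 2 → outlier.
54.4: z = 2.12, |z| > 2 → outlier.
54.6: z = 2.13, |z| > 2 → outlier.
Every other value lies within [-0.30, 52.82].

54.1, 54.4, 54.6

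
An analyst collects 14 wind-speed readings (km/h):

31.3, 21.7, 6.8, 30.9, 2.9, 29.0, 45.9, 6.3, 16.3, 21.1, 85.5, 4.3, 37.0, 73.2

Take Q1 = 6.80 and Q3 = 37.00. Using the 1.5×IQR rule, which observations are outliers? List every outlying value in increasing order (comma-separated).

85.5

IQR = Q3 − Q1 = 37.00 − 6.80 = 30.20.
Lower fence = Q1 − 1.5·IQR = 6.80 − 45.30 = -38.50.
Upper fence = Q3 + 1.5·IQR = 37.00 + 45.30 = 82.30.
85.5 > 82.30 → outlier.
All remaining values lie within [-38.50, 82.30].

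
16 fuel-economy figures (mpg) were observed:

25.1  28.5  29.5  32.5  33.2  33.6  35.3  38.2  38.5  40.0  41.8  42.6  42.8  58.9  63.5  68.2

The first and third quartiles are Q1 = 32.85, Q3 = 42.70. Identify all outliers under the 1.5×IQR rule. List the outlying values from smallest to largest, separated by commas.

58.9, 63.5, 68.2

IQR = Q3 − Q1 = 42.70 − 32.85 = 9.85.
Lower fence = Q1 − 1.5·IQR = 32.85 − 14.775 = 18.075.
Upper fence = Q3 + 1.5·IQR = 42.70 + 14.775 = 57.475.
58.9 > 57.475 → outlier.
63.5 > 57.475 → outlier.
68.2 > 57.475 → outlier.
All remaining values lie within [18.075, 57.475].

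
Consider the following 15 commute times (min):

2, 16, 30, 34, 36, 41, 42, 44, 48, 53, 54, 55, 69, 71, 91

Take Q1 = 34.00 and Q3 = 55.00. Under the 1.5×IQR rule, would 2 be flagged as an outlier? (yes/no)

yes

IQR = Q3 − Q1 = 55.00 − 34.00 = 21.00.
Lower fence = Q1 − 1.5·IQR = 34.00 − 31.50 = 2.50.
Upper fence = Q3 + 1.5·IQR = 55.00 + 31.50 = 86.50.
2 lies below the lower fence.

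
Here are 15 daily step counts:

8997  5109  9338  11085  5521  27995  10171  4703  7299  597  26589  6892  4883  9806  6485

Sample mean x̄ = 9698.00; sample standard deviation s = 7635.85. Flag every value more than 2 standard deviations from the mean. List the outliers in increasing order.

Cutoffs at x̄ ± 2s: 9698.00 ± 2·7635.85 = [-5573.70, 24969.70].
26589: z = 2.21, |z| > 2 → outlier.
27995: z = 2.40, |z| > 2 → outlier.
Every other value lies within [-5573.70, 24969.70].

26589, 27995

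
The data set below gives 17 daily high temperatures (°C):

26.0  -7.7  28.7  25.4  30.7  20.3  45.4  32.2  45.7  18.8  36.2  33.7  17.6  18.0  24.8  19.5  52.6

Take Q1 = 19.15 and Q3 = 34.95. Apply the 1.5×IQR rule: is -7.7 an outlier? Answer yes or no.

IQR = Q3 − Q1 = 34.95 − 19.15 = 15.80.
Lower fence = Q1 − 1.5·IQR = 19.15 − 23.70 = -4.55.
Upper fence = Q3 + 1.5·IQR = 34.95 + 23.70 = 58.65.
-7.7 lies below the lower fence.

yes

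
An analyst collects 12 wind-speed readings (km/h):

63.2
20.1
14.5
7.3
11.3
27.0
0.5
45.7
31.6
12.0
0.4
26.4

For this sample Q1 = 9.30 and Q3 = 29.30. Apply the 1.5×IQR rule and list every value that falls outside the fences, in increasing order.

IQR = Q3 − Q1 = 29.30 − 9.30 = 20.00.
Lower fence = Q1 − 1.5·IQR = 9.30 − 30.00 = -20.70.
Upper fence = Q3 + 1.5·IQR = 29.30 + 30.00 = 59.30.
63.2 > 59.30 → outlier.
All remaining values lie within [-20.70, 59.30].

63.2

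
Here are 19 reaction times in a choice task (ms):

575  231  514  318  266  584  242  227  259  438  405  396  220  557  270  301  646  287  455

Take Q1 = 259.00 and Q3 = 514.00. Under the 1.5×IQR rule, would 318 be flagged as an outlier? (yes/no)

IQR = Q3 − Q1 = 514.00 − 259.00 = 255.00.
Lower fence = Q1 − 1.5·IQR = 259.00 − 382.50 = -123.50.
Upper fence = Q3 + 1.5·IQR = 514.00 + 382.50 = 896.50.
318 lies within [-123.50, 896.50].

no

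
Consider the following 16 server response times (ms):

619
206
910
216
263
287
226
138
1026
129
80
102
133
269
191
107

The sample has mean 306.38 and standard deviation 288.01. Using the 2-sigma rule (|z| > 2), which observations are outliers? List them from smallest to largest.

910, 1026

Cutoffs at x̄ ± 2s: 306.38 ± 2·288.01 = [-269.64, 882.40].
910: z = 2.10, |z| > 2 → outlier.
1026: z = 2.50, |z| > 2 → outlier.
Every other value lies within [-269.64, 882.40].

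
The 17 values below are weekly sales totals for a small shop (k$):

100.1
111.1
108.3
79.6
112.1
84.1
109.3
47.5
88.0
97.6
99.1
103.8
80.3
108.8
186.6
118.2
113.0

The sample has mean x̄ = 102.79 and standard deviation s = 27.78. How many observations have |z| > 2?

Cutoffs: x̄ ± 2s = [47.23, 158.35].
Outside the cutoffs: 186.6.

1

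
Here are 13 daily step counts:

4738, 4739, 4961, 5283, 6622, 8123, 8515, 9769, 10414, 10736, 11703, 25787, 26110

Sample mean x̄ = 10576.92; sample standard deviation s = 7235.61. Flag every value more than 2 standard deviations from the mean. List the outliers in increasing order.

25787, 26110

Cutoffs at x̄ ± 2s: 10576.92 ± 2·7235.61 = [-3894.30, 25048.14].
25787: z = 2.10, |z| > 2 → outlier.
26110: z = 2.15, |z| > 2 → outlier.
Every other value lies within [-3894.30, 25048.14].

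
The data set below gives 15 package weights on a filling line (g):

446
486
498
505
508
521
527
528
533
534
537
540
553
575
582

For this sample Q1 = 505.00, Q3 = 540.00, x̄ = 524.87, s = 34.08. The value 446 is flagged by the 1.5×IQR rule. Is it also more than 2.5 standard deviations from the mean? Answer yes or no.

no

z = (446 − 524.87) / 34.08 = -2.31.
|z| = 2.31 ≤ 2.5.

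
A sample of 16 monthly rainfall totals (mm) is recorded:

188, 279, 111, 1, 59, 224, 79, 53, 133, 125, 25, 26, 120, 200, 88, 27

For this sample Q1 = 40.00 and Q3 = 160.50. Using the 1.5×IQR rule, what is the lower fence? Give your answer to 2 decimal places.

-140.75

IQR = Q3 − Q1 = 160.50 − 40.00 = 120.50.
Lower fence = Q1 − 1.5·IQR = 40.00 − 180.75 = -140.75.
Upper fence = Q3 + 1.5·IQR = 160.50 + 180.75 = 341.25.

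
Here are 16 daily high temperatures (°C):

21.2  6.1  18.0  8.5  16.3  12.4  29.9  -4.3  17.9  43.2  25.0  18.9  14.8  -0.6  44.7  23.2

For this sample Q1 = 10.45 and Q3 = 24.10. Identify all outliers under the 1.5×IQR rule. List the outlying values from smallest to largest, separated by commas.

44.7

IQR = Q3 − Q1 = 24.10 − 10.45 = 13.65.
Lower fence = Q1 − 1.5·IQR = 10.45 − 20.475 = -10.025.
Upper fence = Q3 + 1.5·IQR = 24.10 + 20.475 = 44.575.
44.7 > 44.575 → outlier.
All remaining values lie within [-10.025, 44.575].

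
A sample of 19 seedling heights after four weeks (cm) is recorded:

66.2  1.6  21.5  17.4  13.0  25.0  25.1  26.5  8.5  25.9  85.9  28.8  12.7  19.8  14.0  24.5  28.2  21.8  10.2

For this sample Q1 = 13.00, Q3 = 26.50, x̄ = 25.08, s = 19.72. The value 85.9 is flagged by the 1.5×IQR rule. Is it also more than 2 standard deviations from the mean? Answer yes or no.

yes

z = (85.9 − 25.08) / 19.72 = 3.08.
|z| = 3.08 > 2.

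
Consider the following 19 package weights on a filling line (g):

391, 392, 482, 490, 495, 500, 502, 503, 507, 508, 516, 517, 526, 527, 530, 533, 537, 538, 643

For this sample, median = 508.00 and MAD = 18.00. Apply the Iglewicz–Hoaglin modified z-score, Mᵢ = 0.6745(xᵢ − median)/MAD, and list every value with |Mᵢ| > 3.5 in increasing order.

|Mᵢ| > 3.5 ⇔ |xᵢ − 508.00| > 3.5·18.00/0.6745 = 93.40.
So outliers lie outside [414.60, 601.40].
391: M = -4.38 → outlier.
392: M = -4.35 → outlier.
643: M = 5.06 → outlier.

391, 392, 643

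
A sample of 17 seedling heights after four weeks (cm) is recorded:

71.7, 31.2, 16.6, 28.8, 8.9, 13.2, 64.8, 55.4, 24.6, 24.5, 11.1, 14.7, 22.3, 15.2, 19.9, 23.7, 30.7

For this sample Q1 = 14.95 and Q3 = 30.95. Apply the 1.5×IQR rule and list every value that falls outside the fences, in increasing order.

IQR = Q3 − Q1 = 30.95 − 14.95 = 16.00.
Lower fence = Q1 − 1.5·IQR = 14.95 − 24.00 = -9.05.
Upper fence = Q3 + 1.5·IQR = 30.95 + 24.00 = 54.95.
55.4 > 54.95 → outlier.
64.8 > 54.95 → outlier.
71.7 > 54.95 → outlier.
All remaining values lie within [-9.05, 54.95].

55.4, 64.8, 71.7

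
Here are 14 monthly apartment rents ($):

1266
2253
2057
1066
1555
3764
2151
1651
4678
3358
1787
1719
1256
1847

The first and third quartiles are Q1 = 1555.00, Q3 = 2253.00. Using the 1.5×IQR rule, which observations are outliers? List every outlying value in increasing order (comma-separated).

IQR = Q3 − Q1 = 2253.00 − 1555.00 = 698.00.
Lower fence = Q1 − 1.5·IQR = 1555.00 − 1047.00 = 508.00.
Upper fence = Q3 + 1.5·IQR = 2253.00 + 1047.00 = 3300.00.
3358 > 3300.00 → outlier.
3764 > 3300.00 → outlier.
4678 > 3300.00 → outlier.
All remaining values lie within [508.00, 3300.00].

3358, 3764, 4678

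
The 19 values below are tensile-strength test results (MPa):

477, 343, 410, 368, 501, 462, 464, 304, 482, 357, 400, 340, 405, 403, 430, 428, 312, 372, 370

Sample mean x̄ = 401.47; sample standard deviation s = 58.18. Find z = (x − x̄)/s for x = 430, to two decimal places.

z = (430 − 401.47) / 58.18 = 0.49.

0.49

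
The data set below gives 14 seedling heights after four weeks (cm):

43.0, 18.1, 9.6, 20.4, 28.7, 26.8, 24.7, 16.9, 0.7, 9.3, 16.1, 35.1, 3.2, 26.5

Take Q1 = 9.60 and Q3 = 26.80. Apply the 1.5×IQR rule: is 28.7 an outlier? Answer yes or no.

IQR = Q3 − Q1 = 26.80 − 9.60 = 17.20.
Lower fence = Q1 − 1.5·IQR = 9.60 − 25.80 = -16.20.
Upper fence = Q3 + 1.5·IQR = 26.80 + 25.80 = 52.60.
28.7 lies within [-16.20, 52.60].

no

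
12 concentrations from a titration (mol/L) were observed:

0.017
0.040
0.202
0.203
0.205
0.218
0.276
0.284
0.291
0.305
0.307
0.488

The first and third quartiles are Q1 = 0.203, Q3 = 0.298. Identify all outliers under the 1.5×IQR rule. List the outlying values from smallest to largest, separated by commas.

0.017, 0.040, 0.488

IQR = Q3 − Q1 = 0.298 − 0.203 = 0.095.
Lower fence = Q1 − 1.5·IQR = 0.203 − 0.1425 = 0.0605.
Upper fence = Q3 + 1.5·IQR = 0.298 + 0.1425 = 0.4405.
0.017 < 0.0605 → outlier.
0.040 < 0.0605 → outlier.
0.488 > 0.4405 → outlier.
All remaining values lie within [0.0605, 0.4405].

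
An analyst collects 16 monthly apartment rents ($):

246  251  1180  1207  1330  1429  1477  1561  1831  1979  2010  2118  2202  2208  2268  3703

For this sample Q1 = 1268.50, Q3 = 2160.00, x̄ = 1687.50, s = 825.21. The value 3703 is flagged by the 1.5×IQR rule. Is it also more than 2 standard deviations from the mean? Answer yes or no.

yes

z = (3703 − 1687.50) / 825.21 = 2.44.
|z| = 2.44 > 2.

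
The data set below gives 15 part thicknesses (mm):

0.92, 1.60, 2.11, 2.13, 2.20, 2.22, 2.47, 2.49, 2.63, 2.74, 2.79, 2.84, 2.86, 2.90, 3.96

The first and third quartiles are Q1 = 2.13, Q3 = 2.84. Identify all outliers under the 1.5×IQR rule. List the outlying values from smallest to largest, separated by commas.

0.92, 3.96

IQR = Q3 − Q1 = 2.84 − 2.13 = 0.71.
Lower fence = Q1 − 1.5·IQR = 2.13 − 1.065 = 1.065.
Upper fence = Q3 + 1.5·IQR = 2.84 + 1.065 = 3.905.
0.92 < 1.065 → outlier.
3.96 > 3.905 → outlier.
All remaining values lie within [1.065, 3.905].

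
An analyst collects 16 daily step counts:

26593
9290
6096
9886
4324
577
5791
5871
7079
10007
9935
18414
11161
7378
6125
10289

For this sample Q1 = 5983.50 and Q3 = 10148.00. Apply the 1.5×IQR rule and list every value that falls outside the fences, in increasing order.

IQR = Q3 − Q1 = 10148.00 − 5983.50 = 4164.50.
Lower fence = Q1 − 1.5·IQR = 5983.50 − 6246.75 = -263.25.
Upper fence = Q3 + 1.5·IQR = 10148.00 + 6246.75 = 16394.75.
18414 > 16394.75 → outlier.
26593 > 16394.75 → outlier.
All remaining values lie within [-263.25, 16394.75].

18414, 26593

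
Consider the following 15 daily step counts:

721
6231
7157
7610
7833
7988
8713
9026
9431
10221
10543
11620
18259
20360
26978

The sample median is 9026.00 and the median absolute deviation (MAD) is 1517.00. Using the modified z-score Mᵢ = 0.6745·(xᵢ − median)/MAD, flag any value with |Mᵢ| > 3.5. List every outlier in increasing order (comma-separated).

|Mᵢ| > 3.5 ⇔ |xᵢ − 9026.00| > 3.5·1517.00/0.6745 = 7871.76.
So outliers lie outside [1154.24, 16897.76].
721: M = -3.69 → outlier.
18259: M = 4.11 → outlier.
20360: M = 5.04 → outlier.
26978: M = 7.98 → outlier.

721, 18259, 20360, 26978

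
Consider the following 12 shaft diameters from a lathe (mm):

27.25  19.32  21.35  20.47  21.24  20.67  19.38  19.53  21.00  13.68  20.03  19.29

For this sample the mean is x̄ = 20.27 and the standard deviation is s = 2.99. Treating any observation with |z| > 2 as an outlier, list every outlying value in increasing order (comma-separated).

13.68, 27.25

Cutoffs at x̄ ± 2s: 20.27 ± 2·2.99 = [14.29, 26.25].
13.68: z = -2.20, |z| > 2 → outlier.
27.25: z = 2.33, |z| > 2 → outlier.
Every other value lies within [14.29, 26.25].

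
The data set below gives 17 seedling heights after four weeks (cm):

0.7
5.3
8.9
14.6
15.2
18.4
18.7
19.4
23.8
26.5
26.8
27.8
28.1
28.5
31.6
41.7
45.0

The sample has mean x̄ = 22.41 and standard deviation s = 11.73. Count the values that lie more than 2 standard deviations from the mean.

Cutoffs: x̄ ± 2s = [-1.05, 45.87].
Every value lies within the cutoffs.

0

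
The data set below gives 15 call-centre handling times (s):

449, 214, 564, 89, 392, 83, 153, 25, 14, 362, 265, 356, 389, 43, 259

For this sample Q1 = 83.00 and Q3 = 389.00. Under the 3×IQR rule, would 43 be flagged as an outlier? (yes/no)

IQR = Q3 − Q1 = 389.00 − 83.00 = 306.00.
Lower fence = Q1 − 3·IQR = 83.00 − 918.00 = -835.00.
Upper fence = Q3 + 3·IQR = 389.00 + 918.00 = 1307.00.
43 lies within [-835.00, 1307.00].

no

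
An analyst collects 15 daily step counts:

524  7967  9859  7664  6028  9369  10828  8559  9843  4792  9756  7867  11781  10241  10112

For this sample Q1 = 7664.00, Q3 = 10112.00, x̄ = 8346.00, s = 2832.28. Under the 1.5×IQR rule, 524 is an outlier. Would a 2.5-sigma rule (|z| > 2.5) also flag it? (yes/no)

yes

z = (524 − 8346.00) / 2832.28 = -2.76.
|z| = 2.76 > 2.5.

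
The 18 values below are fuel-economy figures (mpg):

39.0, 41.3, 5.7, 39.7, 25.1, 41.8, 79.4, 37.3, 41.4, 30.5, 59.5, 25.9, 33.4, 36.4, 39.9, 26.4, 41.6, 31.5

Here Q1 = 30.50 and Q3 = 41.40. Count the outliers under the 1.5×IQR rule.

IQR = 10.90; fences at 30.50 − 16.35 = 14.15 and 41.40 + 16.35 = 57.75.
Outside the cutoffs: 5.7, 59.5, 79.4.

3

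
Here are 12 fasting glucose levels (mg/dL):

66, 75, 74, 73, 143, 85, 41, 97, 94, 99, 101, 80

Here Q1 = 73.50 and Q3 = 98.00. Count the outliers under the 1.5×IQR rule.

1

IQR = 24.50; fences at 73.50 − 36.75 = 36.75 and 98.00 + 36.75 = 134.75.
Outside the cutoffs: 143.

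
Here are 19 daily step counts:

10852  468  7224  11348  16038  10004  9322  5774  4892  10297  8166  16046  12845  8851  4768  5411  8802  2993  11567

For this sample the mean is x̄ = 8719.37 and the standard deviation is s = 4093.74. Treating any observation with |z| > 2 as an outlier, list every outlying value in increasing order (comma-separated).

468

Cutoffs at x̄ ± 2s: 8719.37 ± 2·4093.74 = [531.89, 16906.85].
468: z = -2.02, |z| > 2 → outlier.
Every other value lies within [531.89, 16906.85].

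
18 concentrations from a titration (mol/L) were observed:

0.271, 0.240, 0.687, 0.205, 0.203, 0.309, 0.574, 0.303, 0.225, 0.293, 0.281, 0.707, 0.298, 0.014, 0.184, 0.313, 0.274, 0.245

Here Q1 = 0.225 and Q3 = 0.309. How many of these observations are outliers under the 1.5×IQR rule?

IQR = 0.084; fences at 0.225 − 0.126 = 0.099 and 0.309 + 0.126 = 0.435.
Outside the cutoffs: 0.014, 0.574, 0.687, 0.707.

4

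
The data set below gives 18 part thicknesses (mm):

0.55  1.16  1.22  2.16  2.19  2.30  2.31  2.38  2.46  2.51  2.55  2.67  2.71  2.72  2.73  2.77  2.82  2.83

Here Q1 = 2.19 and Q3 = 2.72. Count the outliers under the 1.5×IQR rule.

IQR = 0.53; fences at 2.19 − 0.795 = 1.395 and 2.72 + 0.795 = 3.515.
Outside the cutoffs: 0.55, 1.16, 1.22.

3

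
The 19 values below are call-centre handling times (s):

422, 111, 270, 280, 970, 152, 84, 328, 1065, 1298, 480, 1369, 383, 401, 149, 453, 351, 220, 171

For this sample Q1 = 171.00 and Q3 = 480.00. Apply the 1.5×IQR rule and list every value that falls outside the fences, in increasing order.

970, 1065, 1298, 1369

IQR = Q3 − Q1 = 480.00 − 171.00 = 309.00.
Lower fence = Q1 − 1.5·IQR = 171.00 − 463.50 = -292.50.
Upper fence = Q3 + 1.5·IQR = 480.00 + 463.50 = 943.50.
970 > 943.50 → outlier.
1065 > 943.50 → outlier.
1298 > 943.50 → outlier.
1369 > 943.50 → outlier.
All remaining values lie within [-292.50, 943.50].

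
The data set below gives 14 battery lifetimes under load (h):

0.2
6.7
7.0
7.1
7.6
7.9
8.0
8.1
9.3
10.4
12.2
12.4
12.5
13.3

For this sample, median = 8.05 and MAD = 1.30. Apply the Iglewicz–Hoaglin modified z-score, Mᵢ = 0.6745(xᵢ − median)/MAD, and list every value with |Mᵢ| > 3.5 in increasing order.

0.2

|Mᵢ| > 3.5 ⇔ |xᵢ − 8.05| > 3.5·1.30/0.6745 = 6.75.
So outliers lie outside [1.30, 14.80].
0.2: M = -4.07 → outlier.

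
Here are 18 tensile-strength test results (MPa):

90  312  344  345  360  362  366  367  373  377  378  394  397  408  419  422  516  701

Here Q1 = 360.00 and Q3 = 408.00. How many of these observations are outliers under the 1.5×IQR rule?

3

IQR = 48.00; fences at 360.00 − 72.00 = 288.00 and 408.00 + 72.00 = 480.00.
Outside the cutoffs: 90, 516, 701.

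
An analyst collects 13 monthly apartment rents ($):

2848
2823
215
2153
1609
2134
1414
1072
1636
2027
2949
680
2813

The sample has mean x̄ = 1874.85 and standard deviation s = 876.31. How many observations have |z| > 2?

0

Cutoffs: x̄ ± 2s = [122.23, 3627.47].
Every value lies within the cutoffs.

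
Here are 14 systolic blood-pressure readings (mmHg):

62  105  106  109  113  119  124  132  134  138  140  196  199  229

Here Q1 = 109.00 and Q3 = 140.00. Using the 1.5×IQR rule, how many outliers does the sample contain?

IQR = 31.00; fences at 109.00 − 46.50 = 62.50 and 140.00 + 46.50 = 186.50.
Outside the cutoffs: 62, 196, 199, 229.

4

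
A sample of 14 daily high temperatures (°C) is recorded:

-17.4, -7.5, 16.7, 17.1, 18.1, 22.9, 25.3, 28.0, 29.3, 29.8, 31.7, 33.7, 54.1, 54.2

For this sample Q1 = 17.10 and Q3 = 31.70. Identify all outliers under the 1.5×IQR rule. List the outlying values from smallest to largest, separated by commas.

IQR = Q3 − Q1 = 31.70 − 17.10 = 14.60.
Lower fence = Q1 − 1.5·IQR = 17.10 − 21.90 = -4.80.
Upper fence = Q3 + 1.5·IQR = 31.70 + 21.90 = 53.60.
-17.4 < -4.80 → outlier.
-7.5 < -4.80 → outlier.
54.1 > 53.60 → outlier.
54.2 > 53.60 → outlier.
All remaining values lie within [-4.80, 53.60].

-17.4, -7.5, 54.1, 54.2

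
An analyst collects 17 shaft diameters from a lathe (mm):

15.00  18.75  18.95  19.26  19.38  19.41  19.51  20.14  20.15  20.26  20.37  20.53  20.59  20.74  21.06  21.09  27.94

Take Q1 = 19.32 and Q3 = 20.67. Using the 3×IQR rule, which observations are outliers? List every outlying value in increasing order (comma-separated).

IQR = Q3 − Q1 = 20.67 − 19.32 = 1.35.
Lower fence = Q1 − 3·IQR = 19.32 − 4.05 = 15.27.
Upper fence = Q3 + 3·IQR = 20.67 + 4.05 = 24.72.
15.00 < 15.27 → outlier.
27.94 > 24.72 → outlier.
All remaining values lie within [15.27, 24.72].

15.00, 27.94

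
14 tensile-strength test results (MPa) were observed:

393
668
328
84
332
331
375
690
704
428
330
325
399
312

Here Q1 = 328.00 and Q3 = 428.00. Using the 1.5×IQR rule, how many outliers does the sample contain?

IQR = 100.00; fences at 328.00 − 150.00 = 178.00 and 428.00 + 150.00 = 578.00.
Outside the cutoffs: 84, 668, 690, 704.

4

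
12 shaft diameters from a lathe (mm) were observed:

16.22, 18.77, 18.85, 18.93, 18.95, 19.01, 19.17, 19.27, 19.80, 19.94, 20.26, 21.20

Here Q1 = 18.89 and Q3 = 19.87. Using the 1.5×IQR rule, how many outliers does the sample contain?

IQR = 0.98; fences at 18.89 − 1.47 = 17.42 and 19.87 + 1.47 = 21.34.
Outside the cutoffs: 16.22.

1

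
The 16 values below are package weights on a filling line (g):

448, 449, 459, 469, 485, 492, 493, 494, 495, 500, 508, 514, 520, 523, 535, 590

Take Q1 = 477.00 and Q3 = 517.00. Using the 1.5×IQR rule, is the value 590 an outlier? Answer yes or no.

IQR = Q3 − Q1 = 517.00 − 477.00 = 40.00.
Lower fence = Q1 − 1.5·IQR = 477.00 − 60.00 = 417.00.
Upper fence = Q3 + 1.5·IQR = 517.00 + 60.00 = 577.00.
590 lies above the upper fence.

yes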